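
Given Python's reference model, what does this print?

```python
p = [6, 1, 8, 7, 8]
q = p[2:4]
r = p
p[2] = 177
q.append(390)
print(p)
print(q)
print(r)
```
[6, 1, 177, 7, 8]
[8, 7, 390]
[6, 1, 177, 7, 8]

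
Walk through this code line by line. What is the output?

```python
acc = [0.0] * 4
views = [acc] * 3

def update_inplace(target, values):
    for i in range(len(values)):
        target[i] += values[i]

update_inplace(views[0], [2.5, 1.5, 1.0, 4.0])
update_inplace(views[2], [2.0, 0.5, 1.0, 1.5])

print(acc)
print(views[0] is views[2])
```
[4.5, 2.0, 2.0, 5.5]
True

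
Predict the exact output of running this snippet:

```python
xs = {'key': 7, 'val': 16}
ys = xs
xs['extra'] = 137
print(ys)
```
{'key': 7, 'val': 16, 'extra': 137}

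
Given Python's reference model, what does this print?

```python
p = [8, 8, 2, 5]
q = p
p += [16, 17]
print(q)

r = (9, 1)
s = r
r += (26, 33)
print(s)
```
[8, 8, 2, 5, 16, 17]
(9, 1)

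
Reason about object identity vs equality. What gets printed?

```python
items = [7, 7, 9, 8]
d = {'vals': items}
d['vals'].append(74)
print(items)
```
[7, 7, 9, 8, 74]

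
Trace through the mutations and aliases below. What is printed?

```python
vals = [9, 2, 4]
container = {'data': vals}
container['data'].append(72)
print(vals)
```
[9, 2, 4, 72]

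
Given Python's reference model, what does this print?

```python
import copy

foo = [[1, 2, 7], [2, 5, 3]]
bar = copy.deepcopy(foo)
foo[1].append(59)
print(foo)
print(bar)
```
[[1, 2, 7], [2, 5, 3, 59]]
[[1, 2, 7], [2, 5, 3]]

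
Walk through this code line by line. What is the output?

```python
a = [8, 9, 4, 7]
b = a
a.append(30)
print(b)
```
[8, 9, 4, 7, 30]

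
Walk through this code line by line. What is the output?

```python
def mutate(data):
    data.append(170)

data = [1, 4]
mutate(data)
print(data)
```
[1, 4, 170]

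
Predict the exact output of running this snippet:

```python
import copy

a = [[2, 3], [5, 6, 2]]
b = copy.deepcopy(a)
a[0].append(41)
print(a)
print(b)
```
[[2, 3, 41], [5, 6, 2]]
[[2, 3], [5, 6, 2]]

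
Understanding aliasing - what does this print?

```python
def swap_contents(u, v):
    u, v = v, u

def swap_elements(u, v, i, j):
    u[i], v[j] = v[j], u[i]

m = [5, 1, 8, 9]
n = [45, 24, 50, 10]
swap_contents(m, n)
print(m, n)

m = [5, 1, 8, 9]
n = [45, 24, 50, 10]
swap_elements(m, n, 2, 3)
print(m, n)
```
[5, 1, 8, 9] [45, 24, 50, 10]
[5, 1, 10, 9] [45, 24, 50, 8]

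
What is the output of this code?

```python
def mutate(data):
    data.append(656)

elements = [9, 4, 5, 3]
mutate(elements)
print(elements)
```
[9, 4, 5, 3, 656]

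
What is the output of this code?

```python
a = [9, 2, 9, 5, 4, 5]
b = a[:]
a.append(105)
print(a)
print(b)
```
[9, 2, 9, 5, 4, 5, 105]
[9, 2, 9, 5, 4, 5]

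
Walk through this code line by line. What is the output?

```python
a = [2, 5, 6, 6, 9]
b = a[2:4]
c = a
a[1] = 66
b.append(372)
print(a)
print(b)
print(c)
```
[2, 66, 6, 6, 9]
[6, 6, 372]
[2, 66, 6, 6, 9]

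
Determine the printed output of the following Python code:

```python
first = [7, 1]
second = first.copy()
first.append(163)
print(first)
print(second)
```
[7, 1, 163]
[7, 1]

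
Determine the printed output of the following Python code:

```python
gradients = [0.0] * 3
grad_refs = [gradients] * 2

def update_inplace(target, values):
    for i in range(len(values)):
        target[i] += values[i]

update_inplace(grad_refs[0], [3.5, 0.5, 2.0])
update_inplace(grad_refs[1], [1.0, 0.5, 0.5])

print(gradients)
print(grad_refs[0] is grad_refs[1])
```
[4.5, 1.0, 2.5]
True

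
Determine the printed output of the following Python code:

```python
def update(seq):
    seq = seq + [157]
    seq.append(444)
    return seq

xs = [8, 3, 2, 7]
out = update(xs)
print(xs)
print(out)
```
[8, 3, 2, 7]
[8, 3, 2, 7, 157, 444]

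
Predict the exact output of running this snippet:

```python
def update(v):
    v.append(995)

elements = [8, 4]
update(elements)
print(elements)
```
[8, 4, 995]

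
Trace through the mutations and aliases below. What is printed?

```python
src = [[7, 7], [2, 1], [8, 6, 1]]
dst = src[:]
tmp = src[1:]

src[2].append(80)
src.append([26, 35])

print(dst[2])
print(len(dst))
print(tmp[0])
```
[8, 6, 1, 80]
3
[2, 1]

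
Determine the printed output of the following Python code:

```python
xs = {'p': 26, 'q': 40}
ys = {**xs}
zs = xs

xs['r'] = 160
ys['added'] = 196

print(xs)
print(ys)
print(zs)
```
{'p': 26, 'q': 40, 'r': 160}
{'p': 26, 'q': 40, 'added': 196}
{'p': 26, 'q': 40, 'r': 160}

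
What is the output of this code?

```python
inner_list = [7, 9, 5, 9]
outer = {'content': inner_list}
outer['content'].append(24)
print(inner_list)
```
[7, 9, 5, 9, 24]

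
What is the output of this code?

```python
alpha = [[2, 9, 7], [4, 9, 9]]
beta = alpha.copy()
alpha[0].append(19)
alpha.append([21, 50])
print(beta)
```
[[2, 9, 7, 19], [4, 9, 9]]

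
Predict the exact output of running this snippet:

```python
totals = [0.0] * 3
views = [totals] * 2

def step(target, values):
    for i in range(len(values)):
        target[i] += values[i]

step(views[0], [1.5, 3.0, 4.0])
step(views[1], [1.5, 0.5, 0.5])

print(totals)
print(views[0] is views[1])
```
[3.0, 3.5, 4.5]
True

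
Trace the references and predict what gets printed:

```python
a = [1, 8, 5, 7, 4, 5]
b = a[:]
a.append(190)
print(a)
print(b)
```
[1, 8, 5, 7, 4, 5, 190]
[1, 8, 5, 7, 4, 5]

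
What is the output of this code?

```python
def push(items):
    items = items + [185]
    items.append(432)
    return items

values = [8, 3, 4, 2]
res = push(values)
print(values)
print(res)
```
[8, 3, 4, 2]
[8, 3, 4, 2, 185, 432]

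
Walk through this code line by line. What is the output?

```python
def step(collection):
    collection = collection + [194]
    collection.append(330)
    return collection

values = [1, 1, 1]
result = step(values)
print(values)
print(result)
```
[1, 1, 1]
[1, 1, 1, 194, 330]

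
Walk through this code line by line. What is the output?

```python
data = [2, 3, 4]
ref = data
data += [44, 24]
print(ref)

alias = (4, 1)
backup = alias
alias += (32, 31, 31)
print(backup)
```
[2, 3, 4, 44, 24]
(4, 1)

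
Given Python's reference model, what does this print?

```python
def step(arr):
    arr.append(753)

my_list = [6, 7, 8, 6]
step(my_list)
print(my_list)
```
[6, 7, 8, 6, 753]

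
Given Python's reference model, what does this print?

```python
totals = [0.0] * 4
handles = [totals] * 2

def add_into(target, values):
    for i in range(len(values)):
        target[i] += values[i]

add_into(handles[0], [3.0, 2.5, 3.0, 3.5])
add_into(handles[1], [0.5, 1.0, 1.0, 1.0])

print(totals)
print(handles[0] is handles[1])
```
[3.5, 3.5, 4.0, 4.5]
True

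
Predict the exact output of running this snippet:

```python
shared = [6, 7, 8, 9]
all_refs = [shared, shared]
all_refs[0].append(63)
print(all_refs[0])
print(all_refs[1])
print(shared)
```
[6, 7, 8, 9, 63]
[6, 7, 8, 9, 63]
[6, 7, 8, 9, 63]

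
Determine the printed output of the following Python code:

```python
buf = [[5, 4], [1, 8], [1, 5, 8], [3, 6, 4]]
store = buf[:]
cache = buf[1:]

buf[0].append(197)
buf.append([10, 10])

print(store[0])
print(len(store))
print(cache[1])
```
[5, 4, 197]
4
[1, 5, 8]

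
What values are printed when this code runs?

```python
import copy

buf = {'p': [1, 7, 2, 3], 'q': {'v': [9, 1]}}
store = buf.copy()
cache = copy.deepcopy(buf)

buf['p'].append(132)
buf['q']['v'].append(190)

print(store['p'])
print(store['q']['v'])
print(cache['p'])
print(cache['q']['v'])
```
[1, 7, 2, 3, 132]
[9, 1, 190]
[1, 7, 2, 3]
[9, 1]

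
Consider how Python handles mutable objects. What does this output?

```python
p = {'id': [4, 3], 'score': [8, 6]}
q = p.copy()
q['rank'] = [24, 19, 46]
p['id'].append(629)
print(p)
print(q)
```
{'id': [4, 3, 629], 'score': [8, 6]}
{'id': [4, 3, 629], 'score': [8, 6], 'rank': [24, 19, 46]}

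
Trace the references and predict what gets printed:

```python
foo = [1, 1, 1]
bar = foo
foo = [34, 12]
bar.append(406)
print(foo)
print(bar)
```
[34, 12]
[1, 1, 1, 406]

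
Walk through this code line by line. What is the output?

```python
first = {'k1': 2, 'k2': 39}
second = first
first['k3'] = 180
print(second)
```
{'k1': 2, 'k2': 39, 'k3': 180}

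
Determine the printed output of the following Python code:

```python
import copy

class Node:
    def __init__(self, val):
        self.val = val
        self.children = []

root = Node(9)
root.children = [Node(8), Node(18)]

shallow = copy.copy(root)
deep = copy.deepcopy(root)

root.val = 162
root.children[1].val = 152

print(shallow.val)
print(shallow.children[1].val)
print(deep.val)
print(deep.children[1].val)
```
9
152
9
18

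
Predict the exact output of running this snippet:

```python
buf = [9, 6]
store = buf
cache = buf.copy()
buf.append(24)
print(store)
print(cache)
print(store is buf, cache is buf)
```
[9, 6, 24]
[9, 6]
True False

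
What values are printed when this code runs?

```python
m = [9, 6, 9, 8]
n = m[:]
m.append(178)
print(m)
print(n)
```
[9, 6, 9, 8, 178]
[9, 6, 9, 8]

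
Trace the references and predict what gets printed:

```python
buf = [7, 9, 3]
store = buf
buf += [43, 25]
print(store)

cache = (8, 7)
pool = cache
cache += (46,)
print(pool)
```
[7, 9, 3, 43, 25]
(8, 7)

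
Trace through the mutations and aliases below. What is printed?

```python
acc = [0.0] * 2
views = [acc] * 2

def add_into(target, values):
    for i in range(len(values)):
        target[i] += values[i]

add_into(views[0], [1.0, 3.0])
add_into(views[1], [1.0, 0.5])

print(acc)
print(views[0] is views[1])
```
[2.0, 3.5]
True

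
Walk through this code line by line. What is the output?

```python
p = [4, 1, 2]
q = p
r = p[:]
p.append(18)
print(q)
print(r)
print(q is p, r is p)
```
[4, 1, 2, 18]
[4, 1, 2]
True False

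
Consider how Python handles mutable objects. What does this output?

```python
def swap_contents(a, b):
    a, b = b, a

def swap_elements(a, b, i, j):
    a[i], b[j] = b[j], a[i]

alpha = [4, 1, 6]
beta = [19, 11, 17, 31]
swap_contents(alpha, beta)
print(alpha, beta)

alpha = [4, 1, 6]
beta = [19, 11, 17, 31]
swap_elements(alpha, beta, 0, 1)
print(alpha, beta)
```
[4, 1, 6] [19, 11, 17, 31]
[11, 1, 6] [19, 4, 17, 31]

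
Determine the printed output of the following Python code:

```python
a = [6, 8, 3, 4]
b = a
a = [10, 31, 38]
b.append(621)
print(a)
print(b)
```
[10, 31, 38]
[6, 8, 3, 4, 621]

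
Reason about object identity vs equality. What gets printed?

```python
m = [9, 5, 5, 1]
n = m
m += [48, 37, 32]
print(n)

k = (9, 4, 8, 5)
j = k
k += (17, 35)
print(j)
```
[9, 5, 5, 1, 48, 37, 32]
(9, 4, 8, 5)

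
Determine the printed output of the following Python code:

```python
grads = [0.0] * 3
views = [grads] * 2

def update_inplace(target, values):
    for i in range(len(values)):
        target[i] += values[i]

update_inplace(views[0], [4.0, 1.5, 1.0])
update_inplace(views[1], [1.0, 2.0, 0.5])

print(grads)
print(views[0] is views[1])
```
[5.0, 3.5, 1.5]
True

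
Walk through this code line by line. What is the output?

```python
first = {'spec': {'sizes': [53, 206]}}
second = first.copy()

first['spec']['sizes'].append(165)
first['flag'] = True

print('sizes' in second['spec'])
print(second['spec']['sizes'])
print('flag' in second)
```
True
[53, 206, 165]
False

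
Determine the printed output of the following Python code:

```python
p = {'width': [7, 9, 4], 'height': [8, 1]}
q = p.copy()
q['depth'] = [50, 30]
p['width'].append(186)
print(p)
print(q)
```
{'width': [7, 9, 4, 186], 'height': [8, 1]}
{'width': [7, 9, 4, 186], 'height': [8, 1], 'depth': [50, 30]}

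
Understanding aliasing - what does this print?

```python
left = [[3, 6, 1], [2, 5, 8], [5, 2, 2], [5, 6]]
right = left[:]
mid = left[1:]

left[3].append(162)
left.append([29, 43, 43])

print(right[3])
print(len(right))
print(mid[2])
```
[5, 6, 162]
4
[5, 6, 162]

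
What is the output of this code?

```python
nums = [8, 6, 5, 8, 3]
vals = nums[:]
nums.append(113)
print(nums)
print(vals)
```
[8, 6, 5, 8, 3, 113]
[8, 6, 5, 8, 3]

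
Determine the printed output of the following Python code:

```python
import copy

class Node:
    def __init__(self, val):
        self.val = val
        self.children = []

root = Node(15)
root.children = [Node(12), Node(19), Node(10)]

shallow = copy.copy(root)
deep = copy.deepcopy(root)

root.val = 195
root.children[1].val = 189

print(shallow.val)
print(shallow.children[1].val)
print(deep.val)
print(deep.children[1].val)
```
15
189
15
19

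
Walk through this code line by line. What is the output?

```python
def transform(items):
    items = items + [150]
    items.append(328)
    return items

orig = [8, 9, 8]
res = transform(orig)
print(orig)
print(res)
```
[8, 9, 8]
[8, 9, 8, 150, 328]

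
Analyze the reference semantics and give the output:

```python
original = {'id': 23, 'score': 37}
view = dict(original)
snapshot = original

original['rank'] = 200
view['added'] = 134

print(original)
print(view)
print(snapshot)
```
{'id': 23, 'score': 37, 'rank': 200}
{'id': 23, 'score': 37, 'added': 134}
{'id': 23, 'score': 37, 'rank': 200}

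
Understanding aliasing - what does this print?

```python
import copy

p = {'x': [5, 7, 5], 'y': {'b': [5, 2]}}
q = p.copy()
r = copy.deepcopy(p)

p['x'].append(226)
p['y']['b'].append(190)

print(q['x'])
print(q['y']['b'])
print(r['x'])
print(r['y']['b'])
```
[5, 7, 5, 226]
[5, 2, 190]
[5, 7, 5]
[5, 2]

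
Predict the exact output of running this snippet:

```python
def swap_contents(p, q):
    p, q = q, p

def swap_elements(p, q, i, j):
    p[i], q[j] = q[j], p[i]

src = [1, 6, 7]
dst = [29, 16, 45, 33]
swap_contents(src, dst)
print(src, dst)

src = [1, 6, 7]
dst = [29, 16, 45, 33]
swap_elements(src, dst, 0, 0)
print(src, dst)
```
[1, 6, 7] [29, 16, 45, 33]
[29, 6, 7] [1, 16, 45, 33]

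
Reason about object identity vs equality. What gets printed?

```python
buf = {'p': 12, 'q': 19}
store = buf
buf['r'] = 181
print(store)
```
{'p': 12, 'q': 19, 'r': 181}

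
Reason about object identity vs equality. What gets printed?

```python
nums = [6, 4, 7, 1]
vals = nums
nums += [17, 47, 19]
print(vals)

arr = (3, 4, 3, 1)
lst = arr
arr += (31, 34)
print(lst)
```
[6, 4, 7, 1, 17, 47, 19]
(3, 4, 3, 1)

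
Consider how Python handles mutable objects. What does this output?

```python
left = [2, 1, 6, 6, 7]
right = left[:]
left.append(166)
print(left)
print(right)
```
[2, 1, 6, 6, 7, 166]
[2, 1, 6, 6, 7]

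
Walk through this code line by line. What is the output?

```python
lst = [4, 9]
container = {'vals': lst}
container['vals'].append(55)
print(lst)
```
[4, 9, 55]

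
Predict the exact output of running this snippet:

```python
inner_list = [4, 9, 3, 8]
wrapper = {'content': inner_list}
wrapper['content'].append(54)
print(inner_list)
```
[4, 9, 3, 8, 54]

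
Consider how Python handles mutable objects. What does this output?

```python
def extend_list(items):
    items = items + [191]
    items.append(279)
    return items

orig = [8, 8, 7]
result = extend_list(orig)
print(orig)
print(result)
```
[8, 8, 7]
[8, 8, 7, 191, 279]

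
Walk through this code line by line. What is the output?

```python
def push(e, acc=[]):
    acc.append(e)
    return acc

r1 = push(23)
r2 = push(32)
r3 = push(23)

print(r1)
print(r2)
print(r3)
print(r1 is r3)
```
[23, 32, 23]
[23, 32, 23]
[23, 32, 23]
True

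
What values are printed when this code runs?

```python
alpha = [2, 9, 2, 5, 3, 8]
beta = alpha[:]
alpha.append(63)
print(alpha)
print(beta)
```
[2, 9, 2, 5, 3, 8, 63]
[2, 9, 2, 5, 3, 8]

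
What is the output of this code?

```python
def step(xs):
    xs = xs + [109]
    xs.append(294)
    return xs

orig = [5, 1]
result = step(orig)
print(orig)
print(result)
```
[5, 1]
[5, 1, 109, 294]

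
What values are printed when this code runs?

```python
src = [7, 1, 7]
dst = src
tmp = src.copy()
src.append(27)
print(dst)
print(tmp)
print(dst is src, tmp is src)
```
[7, 1, 7, 27]
[7, 1, 7]
True False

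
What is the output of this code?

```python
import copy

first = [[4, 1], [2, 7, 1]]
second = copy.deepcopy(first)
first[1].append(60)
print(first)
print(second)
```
[[4, 1], [2, 7, 1, 60]]
[[4, 1], [2, 7, 1]]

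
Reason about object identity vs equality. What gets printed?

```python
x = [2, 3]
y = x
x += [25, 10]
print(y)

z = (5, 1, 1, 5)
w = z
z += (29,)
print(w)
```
[2, 3, 25, 10]
(5, 1, 1, 5)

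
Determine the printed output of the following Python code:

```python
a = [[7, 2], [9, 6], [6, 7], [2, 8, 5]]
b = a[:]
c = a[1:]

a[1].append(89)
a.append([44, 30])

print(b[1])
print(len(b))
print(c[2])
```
[9, 6, 89]
4
[2, 8, 5]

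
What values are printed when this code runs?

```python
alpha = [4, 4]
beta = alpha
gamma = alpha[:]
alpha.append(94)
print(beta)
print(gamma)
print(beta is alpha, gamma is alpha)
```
[4, 4, 94]
[4, 4]
True False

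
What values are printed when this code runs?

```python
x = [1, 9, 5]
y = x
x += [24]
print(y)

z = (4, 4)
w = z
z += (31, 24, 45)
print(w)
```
[1, 9, 5, 24]
(4, 4)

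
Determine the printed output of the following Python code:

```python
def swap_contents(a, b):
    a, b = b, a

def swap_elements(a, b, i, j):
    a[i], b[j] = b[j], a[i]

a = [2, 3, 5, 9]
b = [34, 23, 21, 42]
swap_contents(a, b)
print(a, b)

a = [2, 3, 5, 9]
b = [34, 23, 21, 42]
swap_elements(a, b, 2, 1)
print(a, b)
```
[2, 3, 5, 9] [34, 23, 21, 42]
[2, 3, 23, 9] [34, 5, 21, 42]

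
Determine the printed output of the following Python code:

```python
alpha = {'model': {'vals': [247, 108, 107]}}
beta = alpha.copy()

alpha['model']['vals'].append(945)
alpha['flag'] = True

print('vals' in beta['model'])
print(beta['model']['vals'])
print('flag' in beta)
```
True
[247, 108, 107, 945]
False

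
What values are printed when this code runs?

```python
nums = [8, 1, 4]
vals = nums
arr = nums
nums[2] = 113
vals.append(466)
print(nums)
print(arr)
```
[8, 1, 113, 466]
[8, 1, 113, 466]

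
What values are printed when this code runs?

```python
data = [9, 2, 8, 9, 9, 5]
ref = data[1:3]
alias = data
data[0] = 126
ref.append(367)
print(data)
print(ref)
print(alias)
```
[126, 2, 8, 9, 9, 5]
[2, 8, 367]
[126, 2, 8, 9, 9, 5]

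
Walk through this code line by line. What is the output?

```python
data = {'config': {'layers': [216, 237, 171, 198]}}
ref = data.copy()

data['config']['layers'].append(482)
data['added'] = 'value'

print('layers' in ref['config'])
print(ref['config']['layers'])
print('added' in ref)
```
True
[216, 237, 171, 198, 482]
False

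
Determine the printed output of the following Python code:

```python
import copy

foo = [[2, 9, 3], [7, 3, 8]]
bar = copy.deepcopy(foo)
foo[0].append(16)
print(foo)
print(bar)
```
[[2, 9, 3, 16], [7, 3, 8]]
[[2, 9, 3], [7, 3, 8]]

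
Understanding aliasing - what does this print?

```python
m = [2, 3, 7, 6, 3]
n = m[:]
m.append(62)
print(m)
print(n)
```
[2, 3, 7, 6, 3, 62]
[2, 3, 7, 6, 3]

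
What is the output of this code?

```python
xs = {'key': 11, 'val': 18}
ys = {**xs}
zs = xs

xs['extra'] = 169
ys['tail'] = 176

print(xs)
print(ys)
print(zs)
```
{'key': 11, 'val': 18, 'extra': 169}
{'key': 11, 'val': 18, 'tail': 176}
{'key': 11, 'val': 18, 'extra': 169}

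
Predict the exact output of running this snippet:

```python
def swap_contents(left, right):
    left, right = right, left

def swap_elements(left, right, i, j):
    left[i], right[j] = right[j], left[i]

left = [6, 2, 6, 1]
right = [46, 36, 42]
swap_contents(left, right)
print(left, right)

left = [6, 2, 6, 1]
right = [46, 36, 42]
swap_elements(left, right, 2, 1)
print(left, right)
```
[6, 2, 6, 1] [46, 36, 42]
[6, 2, 36, 1] [46, 6, 42]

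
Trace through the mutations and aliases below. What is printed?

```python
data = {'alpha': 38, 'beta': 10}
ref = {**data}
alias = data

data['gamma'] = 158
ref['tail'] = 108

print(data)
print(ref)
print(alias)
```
{'alpha': 38, 'beta': 10, 'gamma': 158}
{'alpha': 38, 'beta': 10, 'tail': 108}
{'alpha': 38, 'beta': 10, 'gamma': 158}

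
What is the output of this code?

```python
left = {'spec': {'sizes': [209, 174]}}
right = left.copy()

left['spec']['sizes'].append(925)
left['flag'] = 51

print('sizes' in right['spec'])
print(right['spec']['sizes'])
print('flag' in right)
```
True
[209, 174, 925]
False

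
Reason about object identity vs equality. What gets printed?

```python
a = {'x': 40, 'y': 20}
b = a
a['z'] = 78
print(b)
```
{'x': 40, 'y': 20, 'z': 78}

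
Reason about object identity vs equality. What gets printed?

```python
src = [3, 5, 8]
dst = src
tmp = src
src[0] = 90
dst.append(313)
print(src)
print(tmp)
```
[90, 5, 8, 313]
[90, 5, 8, 313]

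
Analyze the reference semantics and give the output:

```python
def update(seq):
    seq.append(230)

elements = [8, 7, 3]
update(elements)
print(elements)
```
[8, 7, 3, 230]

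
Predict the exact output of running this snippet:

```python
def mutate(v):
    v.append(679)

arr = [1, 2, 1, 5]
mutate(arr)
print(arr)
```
[1, 2, 1, 5, 679]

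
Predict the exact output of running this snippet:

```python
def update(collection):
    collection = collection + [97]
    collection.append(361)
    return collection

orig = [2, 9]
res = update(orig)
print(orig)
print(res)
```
[2, 9]
[2, 9, 97, 361]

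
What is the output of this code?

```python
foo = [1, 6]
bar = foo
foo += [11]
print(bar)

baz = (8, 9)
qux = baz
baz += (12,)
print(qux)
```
[1, 6, 11]
(8, 9)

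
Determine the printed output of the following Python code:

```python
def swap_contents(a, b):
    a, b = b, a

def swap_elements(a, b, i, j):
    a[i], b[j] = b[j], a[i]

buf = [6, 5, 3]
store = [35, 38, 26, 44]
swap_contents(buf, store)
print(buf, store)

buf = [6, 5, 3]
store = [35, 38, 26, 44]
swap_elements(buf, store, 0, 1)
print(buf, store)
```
[6, 5, 3] [35, 38, 26, 44]
[38, 5, 3] [35, 6, 26, 44]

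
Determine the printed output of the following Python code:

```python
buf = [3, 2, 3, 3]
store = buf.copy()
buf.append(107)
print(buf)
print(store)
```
[3, 2, 3, 3, 107]
[3, 2, 3, 3]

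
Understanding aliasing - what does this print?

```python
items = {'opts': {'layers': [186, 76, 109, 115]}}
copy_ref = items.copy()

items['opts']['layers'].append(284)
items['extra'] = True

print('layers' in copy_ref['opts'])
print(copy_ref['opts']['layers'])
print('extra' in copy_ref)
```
True
[186, 76, 109, 115, 284]
False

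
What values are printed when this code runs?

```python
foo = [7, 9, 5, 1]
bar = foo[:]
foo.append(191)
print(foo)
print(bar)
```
[7, 9, 5, 1, 191]
[7, 9, 5, 1]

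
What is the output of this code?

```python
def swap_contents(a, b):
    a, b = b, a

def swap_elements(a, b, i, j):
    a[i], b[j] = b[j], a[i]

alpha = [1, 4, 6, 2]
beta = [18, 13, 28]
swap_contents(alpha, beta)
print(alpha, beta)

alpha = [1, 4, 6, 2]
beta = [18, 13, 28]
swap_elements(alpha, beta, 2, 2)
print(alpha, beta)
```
[1, 4, 6, 2] [18, 13, 28]
[1, 4, 28, 2] [18, 13, 6]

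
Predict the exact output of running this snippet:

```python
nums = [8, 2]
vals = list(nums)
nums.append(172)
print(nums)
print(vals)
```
[8, 2, 172]
[8, 2]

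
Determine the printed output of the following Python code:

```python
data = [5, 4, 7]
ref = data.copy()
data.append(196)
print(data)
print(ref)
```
[5, 4, 7, 196]
[5, 4, 7]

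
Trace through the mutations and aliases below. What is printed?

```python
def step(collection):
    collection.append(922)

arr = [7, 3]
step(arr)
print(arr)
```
[7, 3, 922]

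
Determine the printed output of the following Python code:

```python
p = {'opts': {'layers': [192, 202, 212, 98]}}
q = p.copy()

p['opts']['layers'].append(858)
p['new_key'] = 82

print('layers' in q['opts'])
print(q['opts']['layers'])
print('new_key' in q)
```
True
[192, 202, 212, 98, 858]
False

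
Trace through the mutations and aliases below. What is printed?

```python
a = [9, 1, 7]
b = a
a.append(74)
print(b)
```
[9, 1, 7, 74]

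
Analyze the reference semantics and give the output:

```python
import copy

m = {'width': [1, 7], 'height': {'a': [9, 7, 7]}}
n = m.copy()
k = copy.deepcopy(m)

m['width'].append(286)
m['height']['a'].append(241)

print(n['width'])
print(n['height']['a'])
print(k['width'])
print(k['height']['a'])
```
[1, 7, 286]
[9, 7, 7, 241]
[1, 7]
[9, 7, 7]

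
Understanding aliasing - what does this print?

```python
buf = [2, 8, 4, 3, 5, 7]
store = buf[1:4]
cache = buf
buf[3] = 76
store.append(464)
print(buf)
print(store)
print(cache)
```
[2, 8, 4, 76, 5, 7]
[8, 4, 3, 464]
[2, 8, 4, 76, 5, 7]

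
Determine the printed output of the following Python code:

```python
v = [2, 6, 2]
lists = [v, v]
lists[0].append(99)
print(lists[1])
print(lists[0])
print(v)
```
[2, 6, 2, 99]
[2, 6, 2, 99]
[2, 6, 2, 99]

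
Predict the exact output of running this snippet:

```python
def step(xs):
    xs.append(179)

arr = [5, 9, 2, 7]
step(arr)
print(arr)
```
[5, 9, 2, 7, 179]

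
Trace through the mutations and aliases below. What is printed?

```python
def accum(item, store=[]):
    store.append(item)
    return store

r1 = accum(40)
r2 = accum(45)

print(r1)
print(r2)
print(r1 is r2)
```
[40, 45]
[40, 45]
True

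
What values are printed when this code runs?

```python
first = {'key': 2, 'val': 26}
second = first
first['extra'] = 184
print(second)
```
{'key': 2, 'val': 26, 'extra': 184}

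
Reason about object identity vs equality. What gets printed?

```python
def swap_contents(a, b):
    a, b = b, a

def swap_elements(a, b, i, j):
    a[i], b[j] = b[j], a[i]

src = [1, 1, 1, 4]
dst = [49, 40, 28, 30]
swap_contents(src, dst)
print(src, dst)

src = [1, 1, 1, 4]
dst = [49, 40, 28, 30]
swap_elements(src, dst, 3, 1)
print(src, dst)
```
[1, 1, 1, 4] [49, 40, 28, 30]
[1, 1, 1, 40] [49, 4, 28, 30]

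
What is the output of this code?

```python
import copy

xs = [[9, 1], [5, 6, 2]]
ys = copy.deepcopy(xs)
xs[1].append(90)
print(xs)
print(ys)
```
[[9, 1], [5, 6, 2, 90]]
[[9, 1], [5, 6, 2]]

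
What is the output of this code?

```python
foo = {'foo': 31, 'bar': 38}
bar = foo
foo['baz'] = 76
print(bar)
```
{'foo': 31, 'bar': 38, 'baz': 76}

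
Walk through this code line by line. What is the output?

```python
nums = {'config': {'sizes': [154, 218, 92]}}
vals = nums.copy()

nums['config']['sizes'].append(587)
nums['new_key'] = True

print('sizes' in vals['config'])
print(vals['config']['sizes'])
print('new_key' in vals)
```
True
[154, 218, 92, 587]
False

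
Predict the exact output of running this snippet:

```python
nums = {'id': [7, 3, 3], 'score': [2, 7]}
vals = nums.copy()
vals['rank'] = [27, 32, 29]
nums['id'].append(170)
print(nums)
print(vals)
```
{'id': [7, 3, 3, 170], 'score': [2, 7]}
{'id': [7, 3, 3, 170], 'score': [2, 7], 'rank': [27, 32, 29]}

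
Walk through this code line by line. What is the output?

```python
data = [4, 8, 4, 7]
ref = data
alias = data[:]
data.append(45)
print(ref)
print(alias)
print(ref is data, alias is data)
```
[4, 8, 4, 7, 45]
[4, 8, 4, 7]
True False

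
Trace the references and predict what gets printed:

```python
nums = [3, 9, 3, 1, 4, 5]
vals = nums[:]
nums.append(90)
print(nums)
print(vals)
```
[3, 9, 3, 1, 4, 5, 90]
[3, 9, 3, 1, 4, 5]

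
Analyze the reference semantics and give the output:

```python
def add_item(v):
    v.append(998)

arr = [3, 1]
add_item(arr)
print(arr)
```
[3, 1, 998]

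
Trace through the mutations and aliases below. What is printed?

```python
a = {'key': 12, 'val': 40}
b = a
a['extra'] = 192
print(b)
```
{'key': 12, 'val': 40, 'extra': 192}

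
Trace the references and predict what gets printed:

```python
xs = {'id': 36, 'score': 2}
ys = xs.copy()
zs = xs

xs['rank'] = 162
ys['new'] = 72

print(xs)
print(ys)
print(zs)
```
{'id': 36, 'score': 2, 'rank': 162}
{'id': 36, 'score': 2, 'new': 72}
{'id': 36, 'score': 2, 'rank': 162}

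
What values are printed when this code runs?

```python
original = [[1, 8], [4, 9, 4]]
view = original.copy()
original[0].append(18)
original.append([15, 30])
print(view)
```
[[1, 8, 18], [4, 9, 4]]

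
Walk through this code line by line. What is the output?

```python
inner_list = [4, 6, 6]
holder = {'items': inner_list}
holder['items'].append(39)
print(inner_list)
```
[4, 6, 6, 39]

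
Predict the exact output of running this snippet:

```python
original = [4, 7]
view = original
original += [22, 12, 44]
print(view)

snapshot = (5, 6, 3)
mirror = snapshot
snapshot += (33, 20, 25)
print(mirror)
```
[4, 7, 22, 12, 44]
(5, 6, 3)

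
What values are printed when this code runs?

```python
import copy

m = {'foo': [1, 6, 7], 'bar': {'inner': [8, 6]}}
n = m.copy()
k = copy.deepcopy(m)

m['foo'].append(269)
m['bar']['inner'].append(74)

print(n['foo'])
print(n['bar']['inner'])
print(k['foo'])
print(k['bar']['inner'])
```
[1, 6, 7, 269]
[8, 6, 74]
[1, 6, 7]
[8, 6]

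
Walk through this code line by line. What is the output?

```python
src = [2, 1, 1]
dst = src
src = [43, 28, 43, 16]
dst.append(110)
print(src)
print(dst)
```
[43, 28, 43, 16]
[2, 1, 1, 110]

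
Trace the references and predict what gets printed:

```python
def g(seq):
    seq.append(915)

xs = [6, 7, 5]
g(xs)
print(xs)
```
[6, 7, 5, 915]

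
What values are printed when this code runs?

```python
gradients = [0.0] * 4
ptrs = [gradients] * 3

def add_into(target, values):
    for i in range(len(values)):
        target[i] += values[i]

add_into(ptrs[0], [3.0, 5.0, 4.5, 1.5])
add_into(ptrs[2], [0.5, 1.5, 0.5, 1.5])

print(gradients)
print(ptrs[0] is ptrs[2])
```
[3.5, 6.5, 5.0, 3.0]
True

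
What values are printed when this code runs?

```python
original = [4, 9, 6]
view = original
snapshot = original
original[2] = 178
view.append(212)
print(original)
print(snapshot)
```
[4, 9, 178, 212]
[4, 9, 178, 212]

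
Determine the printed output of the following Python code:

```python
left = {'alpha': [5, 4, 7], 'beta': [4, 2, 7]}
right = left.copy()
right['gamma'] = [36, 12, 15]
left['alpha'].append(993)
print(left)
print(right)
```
{'alpha': [5, 4, 7, 993], 'beta': [4, 2, 7]}
{'alpha': [5, 4, 7, 993], 'beta': [4, 2, 7], 'gamma': [36, 12, 15]}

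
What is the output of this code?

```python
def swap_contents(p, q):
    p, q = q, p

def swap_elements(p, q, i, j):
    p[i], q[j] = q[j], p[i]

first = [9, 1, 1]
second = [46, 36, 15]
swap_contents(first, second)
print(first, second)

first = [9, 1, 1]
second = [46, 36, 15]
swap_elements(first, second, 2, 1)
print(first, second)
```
[9, 1, 1] [46, 36, 15]
[9, 1, 36] [46, 1, 15]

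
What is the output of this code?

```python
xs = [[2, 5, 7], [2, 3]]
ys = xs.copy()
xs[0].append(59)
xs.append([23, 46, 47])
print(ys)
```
[[2, 5, 7, 59], [2, 3]]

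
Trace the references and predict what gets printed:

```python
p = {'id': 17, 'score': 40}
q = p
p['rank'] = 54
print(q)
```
{'id': 17, 'score': 40, 'rank': 54}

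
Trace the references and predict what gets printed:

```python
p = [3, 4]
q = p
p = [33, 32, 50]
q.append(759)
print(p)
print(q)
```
[33, 32, 50]
[3, 4, 759]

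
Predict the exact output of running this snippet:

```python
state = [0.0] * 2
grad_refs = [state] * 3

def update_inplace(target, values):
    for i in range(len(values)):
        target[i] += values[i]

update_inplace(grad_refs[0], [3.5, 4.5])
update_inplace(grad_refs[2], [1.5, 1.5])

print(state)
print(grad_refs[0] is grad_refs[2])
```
[5.0, 6.0]
True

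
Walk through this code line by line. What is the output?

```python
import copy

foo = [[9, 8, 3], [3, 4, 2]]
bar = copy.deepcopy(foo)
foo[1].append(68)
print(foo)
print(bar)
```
[[9, 8, 3], [3, 4, 2, 68]]
[[9, 8, 3], [3, 4, 2]]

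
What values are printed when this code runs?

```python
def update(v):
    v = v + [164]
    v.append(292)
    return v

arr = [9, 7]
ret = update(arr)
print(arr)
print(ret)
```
[9, 7]
[9, 7, 164, 292]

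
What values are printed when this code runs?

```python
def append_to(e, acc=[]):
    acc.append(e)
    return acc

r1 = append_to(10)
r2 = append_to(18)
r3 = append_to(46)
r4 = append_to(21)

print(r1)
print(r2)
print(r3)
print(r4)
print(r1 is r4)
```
[10, 18, 46, 21]
[10, 18, 46, 21]
[10, 18, 46, 21]
[10, 18, 46, 21]
True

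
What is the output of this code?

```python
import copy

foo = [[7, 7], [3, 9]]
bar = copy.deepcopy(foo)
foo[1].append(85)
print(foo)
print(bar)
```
[[7, 7], [3, 9, 85]]
[[7, 7], [3, 9]]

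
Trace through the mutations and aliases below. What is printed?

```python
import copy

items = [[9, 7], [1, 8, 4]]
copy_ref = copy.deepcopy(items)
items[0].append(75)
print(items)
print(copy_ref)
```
[[9, 7, 75], [1, 8, 4]]
[[9, 7], [1, 8, 4]]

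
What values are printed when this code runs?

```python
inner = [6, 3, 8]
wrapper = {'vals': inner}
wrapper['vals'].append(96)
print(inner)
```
[6, 3, 8, 96]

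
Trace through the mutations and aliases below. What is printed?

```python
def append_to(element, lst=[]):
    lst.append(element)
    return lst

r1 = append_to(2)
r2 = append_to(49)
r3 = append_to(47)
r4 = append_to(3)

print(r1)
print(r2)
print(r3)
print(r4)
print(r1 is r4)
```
[2, 49, 47, 3]
[2, 49, 47, 3]
[2, 49, 47, 3]
[2, 49, 47, 3]
True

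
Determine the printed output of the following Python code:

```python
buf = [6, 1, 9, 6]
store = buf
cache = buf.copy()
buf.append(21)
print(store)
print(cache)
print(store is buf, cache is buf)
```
[6, 1, 9, 6, 21]
[6, 1, 9, 6]
True False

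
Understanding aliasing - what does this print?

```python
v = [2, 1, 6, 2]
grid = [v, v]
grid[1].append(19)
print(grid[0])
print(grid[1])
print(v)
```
[2, 1, 6, 2, 19]
[2, 1, 6, 2, 19]
[2, 1, 6, 2, 19]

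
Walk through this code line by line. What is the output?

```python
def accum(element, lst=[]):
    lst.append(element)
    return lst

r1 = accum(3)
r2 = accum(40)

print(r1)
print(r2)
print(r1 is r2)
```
[3, 40]
[3, 40]
True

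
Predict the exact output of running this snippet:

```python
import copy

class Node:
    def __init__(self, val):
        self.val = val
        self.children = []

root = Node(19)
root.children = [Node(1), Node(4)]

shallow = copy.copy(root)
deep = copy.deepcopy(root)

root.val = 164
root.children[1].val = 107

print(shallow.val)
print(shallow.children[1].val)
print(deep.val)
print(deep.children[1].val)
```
19
107
19
4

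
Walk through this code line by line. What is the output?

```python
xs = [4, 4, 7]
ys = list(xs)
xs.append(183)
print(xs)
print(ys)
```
[4, 4, 7, 183]
[4, 4, 7]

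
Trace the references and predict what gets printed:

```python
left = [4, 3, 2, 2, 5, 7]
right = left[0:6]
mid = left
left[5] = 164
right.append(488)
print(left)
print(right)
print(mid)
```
[4, 3, 2, 2, 5, 164]
[4, 3, 2, 2, 5, 7, 488]
[4, 3, 2, 2, 5, 164]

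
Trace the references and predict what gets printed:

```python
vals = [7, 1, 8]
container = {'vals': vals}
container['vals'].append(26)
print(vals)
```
[7, 1, 8, 26]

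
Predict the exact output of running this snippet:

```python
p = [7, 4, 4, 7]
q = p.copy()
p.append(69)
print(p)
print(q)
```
[7, 4, 4, 7, 69]
[7, 4, 4, 7]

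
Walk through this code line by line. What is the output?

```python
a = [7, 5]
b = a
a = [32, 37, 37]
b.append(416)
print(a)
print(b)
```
[32, 37, 37]
[7, 5, 416]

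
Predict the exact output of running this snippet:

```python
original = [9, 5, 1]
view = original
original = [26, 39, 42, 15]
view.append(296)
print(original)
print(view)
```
[26, 39, 42, 15]
[9, 5, 1, 296]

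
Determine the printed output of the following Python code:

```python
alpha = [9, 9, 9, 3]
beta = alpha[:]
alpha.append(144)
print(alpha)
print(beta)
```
[9, 9, 9, 3, 144]
[9, 9, 9, 3]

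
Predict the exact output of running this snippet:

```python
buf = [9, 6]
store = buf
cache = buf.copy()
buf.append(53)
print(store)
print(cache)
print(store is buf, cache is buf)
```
[9, 6, 53]
[9, 6]
True False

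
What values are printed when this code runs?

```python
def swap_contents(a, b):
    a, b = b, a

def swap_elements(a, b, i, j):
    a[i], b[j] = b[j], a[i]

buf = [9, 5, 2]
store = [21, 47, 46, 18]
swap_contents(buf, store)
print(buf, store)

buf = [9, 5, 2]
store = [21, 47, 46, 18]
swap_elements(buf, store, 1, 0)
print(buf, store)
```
[9, 5, 2] [21, 47, 46, 18]
[9, 21, 2] [5, 47, 46, 18]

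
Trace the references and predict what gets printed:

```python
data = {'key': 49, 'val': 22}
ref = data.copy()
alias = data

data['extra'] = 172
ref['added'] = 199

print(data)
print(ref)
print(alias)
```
{'key': 49, 'val': 22, 'extra': 172}
{'key': 49, 'val': 22, 'added': 199}
{'key': 49, 'val': 22, 'extra': 172}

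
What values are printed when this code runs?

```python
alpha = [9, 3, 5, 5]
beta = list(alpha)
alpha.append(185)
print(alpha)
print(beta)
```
[9, 3, 5, 5, 185]
[9, 3, 5, 5]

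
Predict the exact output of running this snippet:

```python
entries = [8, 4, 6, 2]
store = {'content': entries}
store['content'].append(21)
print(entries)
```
[8, 4, 6, 2, 21]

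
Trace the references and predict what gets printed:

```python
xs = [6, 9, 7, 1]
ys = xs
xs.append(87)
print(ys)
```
[6, 9, 7, 1, 87]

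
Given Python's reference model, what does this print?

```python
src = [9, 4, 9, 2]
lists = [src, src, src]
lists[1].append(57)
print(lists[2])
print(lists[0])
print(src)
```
[9, 4, 9, 2, 57]
[9, 4, 9, 2, 57]
[9, 4, 9, 2, 57]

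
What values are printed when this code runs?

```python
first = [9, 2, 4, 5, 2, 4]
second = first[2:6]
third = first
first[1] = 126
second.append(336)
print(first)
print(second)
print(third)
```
[9, 126, 4, 5, 2, 4]
[4, 5, 2, 4, 336]
[9, 126, 4, 5, 2, 4]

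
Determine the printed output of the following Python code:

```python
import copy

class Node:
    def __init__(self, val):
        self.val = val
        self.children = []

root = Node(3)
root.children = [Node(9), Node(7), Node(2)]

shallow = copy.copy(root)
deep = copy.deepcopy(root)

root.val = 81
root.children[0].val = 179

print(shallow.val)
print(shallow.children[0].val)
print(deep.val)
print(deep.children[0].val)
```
3
179
3
9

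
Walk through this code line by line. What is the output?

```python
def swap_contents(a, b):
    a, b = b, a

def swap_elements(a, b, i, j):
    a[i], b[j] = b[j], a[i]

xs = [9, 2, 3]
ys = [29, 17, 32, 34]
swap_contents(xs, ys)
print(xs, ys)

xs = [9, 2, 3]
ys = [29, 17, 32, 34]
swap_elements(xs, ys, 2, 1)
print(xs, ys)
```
[9, 2, 3] [29, 17, 32, 34]
[9, 2, 17] [29, 3, 32, 34]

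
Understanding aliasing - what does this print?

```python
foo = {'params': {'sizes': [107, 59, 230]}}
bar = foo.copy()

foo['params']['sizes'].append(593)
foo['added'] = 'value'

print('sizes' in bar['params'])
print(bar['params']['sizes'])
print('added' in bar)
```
True
[107, 59, 230, 593]
False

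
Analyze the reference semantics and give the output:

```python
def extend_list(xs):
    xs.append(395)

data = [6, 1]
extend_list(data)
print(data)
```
[6, 1, 395]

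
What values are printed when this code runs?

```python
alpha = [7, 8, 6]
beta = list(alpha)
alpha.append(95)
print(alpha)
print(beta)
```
[7, 8, 6, 95]
[7, 8, 6]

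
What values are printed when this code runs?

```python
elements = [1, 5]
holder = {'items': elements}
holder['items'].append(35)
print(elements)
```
[1, 5, 35]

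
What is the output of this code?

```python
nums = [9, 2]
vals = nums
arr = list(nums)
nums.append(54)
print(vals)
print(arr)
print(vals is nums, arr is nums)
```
[9, 2, 54]
[9, 2]
True False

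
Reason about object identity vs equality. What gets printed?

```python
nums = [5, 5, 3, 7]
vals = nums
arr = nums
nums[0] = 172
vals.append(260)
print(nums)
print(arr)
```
[172, 5, 3, 7, 260]
[172, 5, 3, 7, 260]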